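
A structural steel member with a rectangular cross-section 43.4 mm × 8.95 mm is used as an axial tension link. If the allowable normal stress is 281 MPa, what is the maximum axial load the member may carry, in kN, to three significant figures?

109 kN

A = 388.4 mm².
P_max = σ_allow · A = 281 · 388.4 = 109100 N = 109.1 kN.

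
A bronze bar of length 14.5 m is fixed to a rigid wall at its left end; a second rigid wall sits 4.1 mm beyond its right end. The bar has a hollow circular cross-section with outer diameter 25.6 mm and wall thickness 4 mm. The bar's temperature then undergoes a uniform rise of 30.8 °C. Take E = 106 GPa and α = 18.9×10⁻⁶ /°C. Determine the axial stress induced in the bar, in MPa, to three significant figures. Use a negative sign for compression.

-31.7 MPa

Free thermal expansion αLΔT = 18.9e-6 · 14500 · 30.8 = 8.441 mm.
The walls engage after the gap closes; constrained expansion = 8.441 − 4.1 = 4.341 mm.
The walls impose strain ε = −(4.341)/14500 = -2.9936e-04; σ = Eε = 106000 · -2.9936e-04 = -31.73 MPa.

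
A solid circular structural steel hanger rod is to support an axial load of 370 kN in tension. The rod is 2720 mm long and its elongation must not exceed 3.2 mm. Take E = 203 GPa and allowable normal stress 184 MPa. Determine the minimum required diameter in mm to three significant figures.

50.6 mm

Required area A ≥ P/σ_allow = 370000/184 = 2011 mm².
For a solid circular section, d ≥ √(4A/π) = 50.6 mm.
Elongation limit: A ≥ PL/(Eδ_allow) = 370000·2720/(203000·3.2) = 1549 mm² ⇒ d ≥ 44.41 mm.
The stress limit governs.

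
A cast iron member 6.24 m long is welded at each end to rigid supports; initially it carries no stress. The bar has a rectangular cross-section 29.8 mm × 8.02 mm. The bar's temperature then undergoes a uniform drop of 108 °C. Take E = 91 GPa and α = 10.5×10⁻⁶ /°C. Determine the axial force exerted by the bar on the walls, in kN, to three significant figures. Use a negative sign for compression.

24.7 kN

Free thermal expansion αLΔT = 10.5e-6 · 6240 · -108 = -7.076 mm.
The walls impose strain ε = −(-7.076)/6240 = 1.1340e-03; σ = Eε = 91000 · 1.1340e-03 = 103.2 MPa.
Wall reaction R = σ·A = 103.2·239 = 24660 N = 24.66 kN.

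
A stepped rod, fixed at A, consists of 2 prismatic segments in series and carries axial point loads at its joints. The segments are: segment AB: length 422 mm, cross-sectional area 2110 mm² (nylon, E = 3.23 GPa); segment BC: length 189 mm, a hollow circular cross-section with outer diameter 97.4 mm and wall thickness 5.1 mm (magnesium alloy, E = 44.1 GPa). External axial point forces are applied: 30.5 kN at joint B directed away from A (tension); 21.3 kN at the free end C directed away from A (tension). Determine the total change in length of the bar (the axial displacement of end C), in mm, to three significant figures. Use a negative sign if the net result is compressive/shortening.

3.27 mm

Internal axial forces (sectioning from the free end, tension +): N_BC = 21.3 kN, N_AB = 51.8 kN.
A_BC = 1479 mm².
δ_AB = 51800·422/(2110·3230) = 3.207 mm
δ_BC = 21300·189/(1479·44100) = 0.06173 mm
δ = Σδ_i = 3.269 mm.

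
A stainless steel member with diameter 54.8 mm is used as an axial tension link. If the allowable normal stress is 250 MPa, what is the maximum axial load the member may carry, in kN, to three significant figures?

590 kN

A = 2359 mm².
P_max = σ_allow · A = 250 · 2359 = 589600 N = 589.6 kN.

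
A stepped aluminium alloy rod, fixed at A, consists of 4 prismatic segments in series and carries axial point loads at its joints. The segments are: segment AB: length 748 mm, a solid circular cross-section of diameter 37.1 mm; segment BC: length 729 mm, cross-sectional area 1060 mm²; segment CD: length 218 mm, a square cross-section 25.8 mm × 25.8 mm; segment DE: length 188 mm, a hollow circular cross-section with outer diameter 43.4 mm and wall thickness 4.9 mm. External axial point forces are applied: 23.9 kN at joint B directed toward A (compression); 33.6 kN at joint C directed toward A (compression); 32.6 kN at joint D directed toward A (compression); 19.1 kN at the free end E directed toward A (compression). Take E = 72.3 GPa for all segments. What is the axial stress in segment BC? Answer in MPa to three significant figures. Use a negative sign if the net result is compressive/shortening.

Internal axial forces (sectioning from the free end, tension +): N_DE = -19.1 kN, N_CD = -51.7 kN, N_BC = -85.3 kN, N_AB = -109.2 kN.
σ_BC = N_BC/A_BC = -85300/1060 = -80.47 MPa.

-80.5 MPa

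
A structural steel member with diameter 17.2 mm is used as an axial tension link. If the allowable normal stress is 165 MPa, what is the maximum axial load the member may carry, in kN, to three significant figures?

A = 232.4 mm².
P_max = σ_allow · A = 165 · 232.4 = 38340 N = 38.34 kN.

38.3 kN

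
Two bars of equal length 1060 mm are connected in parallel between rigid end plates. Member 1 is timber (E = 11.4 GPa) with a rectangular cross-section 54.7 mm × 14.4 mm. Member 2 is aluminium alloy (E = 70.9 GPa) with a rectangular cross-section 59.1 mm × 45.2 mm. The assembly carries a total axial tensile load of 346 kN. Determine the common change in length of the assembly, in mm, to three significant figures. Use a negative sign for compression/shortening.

A_1 = 787.7 mm².
A_2 = 2671 mm².
Equal strain + equilibrium ⇒ each member carries load in proportion to AE: A₁E₁ = 8980000 N, A₂E₂ = 189400000 N, ΣAE = 198400000 N.
δ = PL/ΣAE = 346000·1060/198400000 = 1.849 mm.

1.85 mm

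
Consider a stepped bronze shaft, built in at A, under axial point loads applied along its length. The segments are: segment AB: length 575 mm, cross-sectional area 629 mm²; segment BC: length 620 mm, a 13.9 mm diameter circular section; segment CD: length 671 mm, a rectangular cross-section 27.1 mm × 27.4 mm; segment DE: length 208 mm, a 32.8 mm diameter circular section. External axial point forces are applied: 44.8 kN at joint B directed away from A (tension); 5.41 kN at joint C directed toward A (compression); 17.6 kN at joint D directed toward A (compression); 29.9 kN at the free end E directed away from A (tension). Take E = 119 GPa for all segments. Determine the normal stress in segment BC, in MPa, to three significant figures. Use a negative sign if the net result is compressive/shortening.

45.4 MPa

Internal axial forces (sectioning from the free end, tension +): N_DE = 29.9 kN, N_CD = 12.3 kN, N_BC = 6.89 kN, N_AB = 51.69 kN.
A_BC = 151.7 mm².
σ_BC = N_BC/A_BC = 6890/151.7 = 45.4 MPa.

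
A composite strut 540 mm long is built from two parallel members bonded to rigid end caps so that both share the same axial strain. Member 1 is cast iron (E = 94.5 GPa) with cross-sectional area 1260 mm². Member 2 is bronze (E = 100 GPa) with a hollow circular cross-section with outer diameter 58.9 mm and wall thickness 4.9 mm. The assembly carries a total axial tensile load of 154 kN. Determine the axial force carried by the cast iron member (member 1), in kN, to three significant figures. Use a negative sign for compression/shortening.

90.7 kN

A_2 = 831.3 mm².
Equal strain + equilibrium ⇒ each member carries load in proportion to AE: A₁E₁ = 119100000 N, A₂E₂ = 83130000 N, ΣAE = 202200000 N.
F₁ = P·A₁E₁/ΣAE = 154000·119100000/202200000 = 90690 N.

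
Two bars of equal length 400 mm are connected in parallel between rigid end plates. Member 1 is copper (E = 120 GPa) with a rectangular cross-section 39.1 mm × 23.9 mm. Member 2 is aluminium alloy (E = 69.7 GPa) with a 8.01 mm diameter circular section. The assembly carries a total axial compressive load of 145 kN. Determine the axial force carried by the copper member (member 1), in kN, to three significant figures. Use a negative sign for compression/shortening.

A_1 = 934.5 mm².
A_2 = 50.39 mm².
Equal strain + equilibrium ⇒ each member carries load in proportion to AE: A₁E₁ = 112100000 N, A₂E₂ = 3512000 N, ΣAE = 115700000 N.
F₁ = P·A₁E₁/ΣAE = -145000·112100000/115700000 = -140600 N.

-141 kN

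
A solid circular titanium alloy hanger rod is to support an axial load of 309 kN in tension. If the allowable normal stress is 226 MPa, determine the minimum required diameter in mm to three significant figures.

41.7 mm

Required area A ≥ P/σ_allow = 309000/226 = 1367 mm².
For a solid circular section, d ≥ √(4A/π) = 41.72 mm.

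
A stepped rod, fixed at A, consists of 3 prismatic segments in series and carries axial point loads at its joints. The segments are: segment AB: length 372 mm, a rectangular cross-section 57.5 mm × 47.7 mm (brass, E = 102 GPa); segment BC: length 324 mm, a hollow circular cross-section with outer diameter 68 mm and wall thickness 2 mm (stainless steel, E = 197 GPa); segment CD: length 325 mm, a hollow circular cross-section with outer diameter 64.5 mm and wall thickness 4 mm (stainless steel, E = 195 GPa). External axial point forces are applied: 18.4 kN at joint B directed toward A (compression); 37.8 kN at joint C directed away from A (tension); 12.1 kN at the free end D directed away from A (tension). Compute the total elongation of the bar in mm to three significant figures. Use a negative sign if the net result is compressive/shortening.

0.266 mm

Internal axial forces (sectioning from the free end, tension +): N_CD = 12.1 kN, N_BC = 49.9 kN, N_AB = 31.5 kN.
A_AB = 2743 mm².
A_BC = 414.7 mm².
A_CD = 760.3 mm².
δ_AB = 31500·372/(2743·102000) = 0.04189 mm
δ_BC = 49900·324/(414.7·197000) = 0.1979 mm
δ_CD = 12100·325/(760.3·195000) = 0.02653 mm
δ = Σδ_i = 0.2663 mm.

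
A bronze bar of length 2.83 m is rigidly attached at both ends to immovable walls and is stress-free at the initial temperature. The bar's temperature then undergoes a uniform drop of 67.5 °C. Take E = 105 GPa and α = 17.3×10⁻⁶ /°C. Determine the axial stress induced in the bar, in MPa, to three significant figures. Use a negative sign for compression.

Free thermal expansion αLΔT = 17.3e-6 · 2830 · -67.5 = -3.305 mm.
The walls impose strain ε = −(-3.305)/2830 = 1.1677e-03; σ = Eε = 105000 · 1.1677e-03 = 122.6 MPa.

123 MPa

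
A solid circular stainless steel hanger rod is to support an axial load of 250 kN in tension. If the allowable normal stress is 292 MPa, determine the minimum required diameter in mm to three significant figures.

33.0 mm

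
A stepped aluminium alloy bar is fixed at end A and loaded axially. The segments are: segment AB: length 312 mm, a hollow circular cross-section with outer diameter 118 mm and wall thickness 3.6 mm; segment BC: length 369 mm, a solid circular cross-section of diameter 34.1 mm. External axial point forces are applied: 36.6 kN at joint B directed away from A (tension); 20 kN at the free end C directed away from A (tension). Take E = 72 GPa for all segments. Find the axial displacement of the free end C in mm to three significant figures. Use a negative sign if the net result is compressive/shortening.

0.302 mm

Internal axial forces (sectioning from the free end, tension +): N_BC = 20 kN, N_AB = 56.6 kN.
A_AB = 1294 mm².
A_BC = 913.3 mm².
δ_AB = 56600·312/(1294·72000) = 0.1896 mm
δ_BC = 20000·369/(913.3·72000) = 0.1122 mm
δ = Σδ_i = 0.3018 mm.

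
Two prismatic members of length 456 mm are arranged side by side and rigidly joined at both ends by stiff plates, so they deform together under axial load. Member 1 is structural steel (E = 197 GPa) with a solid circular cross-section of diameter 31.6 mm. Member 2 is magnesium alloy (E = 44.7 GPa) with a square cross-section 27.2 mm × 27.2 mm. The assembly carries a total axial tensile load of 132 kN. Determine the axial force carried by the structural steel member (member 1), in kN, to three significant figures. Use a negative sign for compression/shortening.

109 kN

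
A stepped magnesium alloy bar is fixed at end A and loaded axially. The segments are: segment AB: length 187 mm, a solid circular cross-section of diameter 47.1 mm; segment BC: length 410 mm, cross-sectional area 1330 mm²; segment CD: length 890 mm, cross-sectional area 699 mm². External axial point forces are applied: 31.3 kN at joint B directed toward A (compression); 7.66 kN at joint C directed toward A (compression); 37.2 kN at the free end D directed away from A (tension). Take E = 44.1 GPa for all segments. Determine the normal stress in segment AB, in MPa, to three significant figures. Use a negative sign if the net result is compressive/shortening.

Internal axial forces (sectioning from the free end, tension +): N_CD = 37.2 kN, N_BC = 29.54 kN, N_AB = -1.76 kN.
A_AB = 1742 mm².
σ_AB = N_AB/A_AB = -1760/1742 = -1.01 MPa.

-1.01 MPa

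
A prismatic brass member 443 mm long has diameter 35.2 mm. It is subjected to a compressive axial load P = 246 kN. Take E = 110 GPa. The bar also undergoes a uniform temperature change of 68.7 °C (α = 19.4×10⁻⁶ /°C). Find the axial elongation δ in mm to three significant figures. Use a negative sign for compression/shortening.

-0.428 mm

A = 973.1 mm².
δ_mech = NL/(AE) = -246000·443/(973.1·110000) = -1.018 mm.
δ_thermal = αLΔT = 19.4e-6·443·68.7 = 0.5904 mm.
δ = δ_mech + δ_thermal = -0.4276 mm.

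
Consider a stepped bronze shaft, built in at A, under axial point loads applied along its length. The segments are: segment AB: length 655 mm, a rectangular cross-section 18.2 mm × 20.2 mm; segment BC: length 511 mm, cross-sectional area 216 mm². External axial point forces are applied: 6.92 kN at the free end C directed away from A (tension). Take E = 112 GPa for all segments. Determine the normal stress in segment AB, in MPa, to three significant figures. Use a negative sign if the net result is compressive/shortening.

18.8 MPa

Internal axial forces (sectioning from the free end, tension +): N_BC = 6.92 kN, N_AB = 6.92 kN.
A_AB = 367.6 mm².
σ_AB = N_AB/A_AB = 6920/367.6 = 18.82 MPa.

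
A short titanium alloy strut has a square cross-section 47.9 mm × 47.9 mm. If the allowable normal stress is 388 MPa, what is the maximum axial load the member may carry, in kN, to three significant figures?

890 kN

A = 2294 mm².
P_max = σ_allow · A = 388 · 2294 = 890200 N = 890.2 kN.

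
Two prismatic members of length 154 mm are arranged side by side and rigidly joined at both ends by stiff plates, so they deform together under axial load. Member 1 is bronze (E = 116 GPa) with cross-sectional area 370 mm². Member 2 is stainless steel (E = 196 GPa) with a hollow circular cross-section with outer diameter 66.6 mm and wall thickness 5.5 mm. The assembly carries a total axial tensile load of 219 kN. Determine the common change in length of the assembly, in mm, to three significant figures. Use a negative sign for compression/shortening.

A_2 = 1056 mm².
Equal strain + equilibrium ⇒ each member carries load in proportion to AE: A₁E₁ = 42920000 N, A₂E₂ = 206900000 N, ΣAE = 249800000 N.
δ = PL/ΣAE = 219000·154/249800000 = 0.135 mm.

0.135 mm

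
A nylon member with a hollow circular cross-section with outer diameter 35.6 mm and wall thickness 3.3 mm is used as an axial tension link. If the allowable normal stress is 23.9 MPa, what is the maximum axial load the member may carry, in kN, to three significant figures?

8.00 kN

A = 334.9 mm².
P_max = σ_allow · A = 23.9 · 334.9 = 8003 N = 8.003 kN.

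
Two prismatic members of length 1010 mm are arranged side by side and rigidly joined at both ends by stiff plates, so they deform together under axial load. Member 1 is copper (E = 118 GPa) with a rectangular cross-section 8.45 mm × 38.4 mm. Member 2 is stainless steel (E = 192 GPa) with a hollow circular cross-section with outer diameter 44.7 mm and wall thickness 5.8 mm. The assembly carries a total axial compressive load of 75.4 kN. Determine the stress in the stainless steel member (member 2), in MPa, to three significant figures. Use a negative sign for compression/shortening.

-83.0 MPa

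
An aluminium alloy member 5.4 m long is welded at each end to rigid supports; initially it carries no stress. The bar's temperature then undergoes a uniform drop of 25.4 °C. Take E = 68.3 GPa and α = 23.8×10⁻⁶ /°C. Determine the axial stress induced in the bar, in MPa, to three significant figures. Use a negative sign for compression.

41.3 MPa

Free thermal expansion αLΔT = 23.8e-6 · 5400 · -25.4 = -3.264 mm.
The walls impose strain ε = −(-3.264)/5400 = 6.0452e-04; σ = Eε = 68300 · 6.0452e-04 = 41.29 MPa.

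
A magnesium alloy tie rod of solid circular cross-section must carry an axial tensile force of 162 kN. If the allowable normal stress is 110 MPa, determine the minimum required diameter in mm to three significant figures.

Required area A ≥ P/σ_allow = 162000/110 = 1473 mm².
For a solid circular section, d ≥ √(4A/π) = 43.3 mm.

43.3 mm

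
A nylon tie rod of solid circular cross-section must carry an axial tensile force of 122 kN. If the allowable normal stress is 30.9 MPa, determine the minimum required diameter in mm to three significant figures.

70.9 mm

Required area A ≥ P/σ_allow = 122000/30.9 = 3948 mm².
For a solid circular section, d ≥ √(4A/π) = 70.9 mm.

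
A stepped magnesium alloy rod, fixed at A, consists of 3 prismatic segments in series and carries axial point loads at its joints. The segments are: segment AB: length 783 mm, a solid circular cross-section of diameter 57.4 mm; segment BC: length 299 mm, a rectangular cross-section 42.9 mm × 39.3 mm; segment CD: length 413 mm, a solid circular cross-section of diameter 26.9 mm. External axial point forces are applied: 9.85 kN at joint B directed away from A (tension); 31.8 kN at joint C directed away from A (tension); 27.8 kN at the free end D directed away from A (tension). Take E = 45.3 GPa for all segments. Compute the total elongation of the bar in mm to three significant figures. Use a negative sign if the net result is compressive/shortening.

1.14 mm

Internal axial forces (sectioning from the free end, tension +): N_CD = 27.8 kN, N_BC = 59.6 kN, N_AB = 69.45 kN.
A_AB = 2588 mm².
A_BC = 1686 mm².
A_CD = 568.3 mm².
δ_AB = 69450·783/(2588·45300) = 0.4639 mm
δ_BC = 59600·299/(1686·45300) = 0.2333 mm
δ_CD = 27800·413/(568.3·45300) = 0.446 mm
δ = Σδ_i = 1.143 mm.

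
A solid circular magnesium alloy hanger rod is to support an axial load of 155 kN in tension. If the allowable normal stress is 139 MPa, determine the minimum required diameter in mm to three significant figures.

Required area A ≥ P/σ_allow = 155000/139 = 1115 mm².
For a solid circular section, d ≥ √(4A/π) = 37.68 mm.

37.7 mm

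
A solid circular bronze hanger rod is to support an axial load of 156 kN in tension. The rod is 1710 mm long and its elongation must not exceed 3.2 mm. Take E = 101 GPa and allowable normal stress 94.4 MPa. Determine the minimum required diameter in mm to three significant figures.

45.9 mm

Required area A ≥ P/σ_allow = 156000/94.4 = 1653 mm².
For a solid circular section, d ≥ √(4A/π) = 45.87 mm.
Elongation limit: A ≥ PL/(Eδ_allow) = 156000·1710/(101000·3.2) = 825.4 mm² ⇒ d ≥ 32.42 mm.
The stress limit governs.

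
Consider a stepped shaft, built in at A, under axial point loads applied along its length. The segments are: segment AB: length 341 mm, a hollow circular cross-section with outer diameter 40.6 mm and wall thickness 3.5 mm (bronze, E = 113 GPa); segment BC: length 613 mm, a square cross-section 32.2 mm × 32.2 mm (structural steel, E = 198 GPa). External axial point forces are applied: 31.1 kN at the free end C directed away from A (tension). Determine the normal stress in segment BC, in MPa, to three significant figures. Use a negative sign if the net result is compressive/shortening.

30.0 MPa

Internal axial forces (sectioning from the free end, tension +): N_BC = 31.1 kN, N_AB = 31.1 kN.
A_BC = 1037 mm².
σ_BC = N_BC/A_BC = 31100/1037 = 29.99 MPa.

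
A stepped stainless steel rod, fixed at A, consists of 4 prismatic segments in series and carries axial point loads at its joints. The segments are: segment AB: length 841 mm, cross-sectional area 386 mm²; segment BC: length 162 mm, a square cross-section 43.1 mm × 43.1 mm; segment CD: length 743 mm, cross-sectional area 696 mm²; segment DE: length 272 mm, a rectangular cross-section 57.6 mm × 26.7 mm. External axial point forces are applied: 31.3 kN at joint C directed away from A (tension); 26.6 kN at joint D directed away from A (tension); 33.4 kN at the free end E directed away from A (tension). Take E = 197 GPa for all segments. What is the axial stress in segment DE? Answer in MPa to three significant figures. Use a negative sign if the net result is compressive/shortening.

21.7 MPa

Internal axial forces (sectioning from the free end, tension +): N_DE = 33.4 kN, N_CD = 60 kN, N_BC = 91.3 kN, N_AB = 91.3 kN.
A_DE = 1538 mm².
σ_DE = N_DE/A_DE = 33400/1538 = 21.72 MPa.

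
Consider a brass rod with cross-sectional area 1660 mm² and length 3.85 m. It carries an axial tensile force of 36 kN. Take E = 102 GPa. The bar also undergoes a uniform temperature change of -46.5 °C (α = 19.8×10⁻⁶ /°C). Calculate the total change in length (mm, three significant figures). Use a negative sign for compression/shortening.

δ_mech = NL/(AE) = 36000·3850/(1660·102000) = 0.8186 mm.
δ_thermal = αLΔT = 19.8e-6·3850·-46.5 = -3.545 mm.
δ = δ_mech + δ_thermal = -2.726 mm.

-2.73 mm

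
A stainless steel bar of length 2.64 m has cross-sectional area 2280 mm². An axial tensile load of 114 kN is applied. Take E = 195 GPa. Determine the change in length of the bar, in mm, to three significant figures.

δ_mech = NL/(AE) = 114000·2640/(2280·195000) = 0.6769 mm.

0.677 mm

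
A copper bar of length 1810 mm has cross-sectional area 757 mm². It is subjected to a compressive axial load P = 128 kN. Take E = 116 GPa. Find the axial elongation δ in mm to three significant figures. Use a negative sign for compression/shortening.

δ_mech = NL/(AE) = -128000·1810/(757·116000) = -2.638 mm.

-2.64 mm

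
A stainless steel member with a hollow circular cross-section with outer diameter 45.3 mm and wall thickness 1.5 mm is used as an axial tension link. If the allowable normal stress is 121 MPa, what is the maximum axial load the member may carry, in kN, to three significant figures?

A = 206.4 mm².
P_max = σ_allow · A = 121 · 206.4 = 24970 N = 24.97 kN.

25.0 kN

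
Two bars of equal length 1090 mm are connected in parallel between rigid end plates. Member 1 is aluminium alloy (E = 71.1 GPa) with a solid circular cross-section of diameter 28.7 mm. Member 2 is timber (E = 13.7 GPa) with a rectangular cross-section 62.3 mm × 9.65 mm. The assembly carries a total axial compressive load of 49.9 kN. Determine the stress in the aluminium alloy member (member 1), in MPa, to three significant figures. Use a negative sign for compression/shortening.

-65.4 MPa

A_1 = 646.9 mm².
A_2 = 601.2 mm².
Equal strain + equilibrium ⇒ each member carries load in proportion to AE: A₁E₁ = 46000000 N, A₂E₂ = 8236000 N, ΣAE = 54230000 N.
σ₁ = P·E₁/ΣAE = -49900·71100/54230000 = -65.42 MPa.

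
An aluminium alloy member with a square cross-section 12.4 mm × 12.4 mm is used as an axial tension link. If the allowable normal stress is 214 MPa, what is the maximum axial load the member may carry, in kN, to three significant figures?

32.9 kN

A = 153.8 mm².
P_max = σ_allow · A = 214 · 153.8 = 32900 N = 32.9 kN.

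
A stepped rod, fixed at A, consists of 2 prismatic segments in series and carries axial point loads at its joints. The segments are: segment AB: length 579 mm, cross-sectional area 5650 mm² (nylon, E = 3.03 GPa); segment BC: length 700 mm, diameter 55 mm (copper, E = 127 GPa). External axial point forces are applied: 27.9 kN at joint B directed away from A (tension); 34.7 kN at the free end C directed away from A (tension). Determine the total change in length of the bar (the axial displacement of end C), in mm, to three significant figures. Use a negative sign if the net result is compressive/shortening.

2.20 mm

Internal axial forces (sectioning from the free end, tension +): N_BC = 34.7 kN, N_AB = 62.6 kN.
A_BC = 2376 mm².
δ_AB = 62600·579/(5650·3030) = 2.117 mm
δ_BC = 34700·700/(2376·127000) = 0.0805 mm
δ = Σδ_i = 2.198 mm.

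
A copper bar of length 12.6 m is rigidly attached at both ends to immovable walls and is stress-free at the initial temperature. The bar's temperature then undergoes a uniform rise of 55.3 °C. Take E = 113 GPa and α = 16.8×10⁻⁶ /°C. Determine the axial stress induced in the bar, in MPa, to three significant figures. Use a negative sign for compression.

Free thermal expansion αLΔT = 16.8e-6 · 12600 · 55.3 = 11.71 mm.
The walls impose strain ε = −(11.71)/12600 = -9.2904e-04; σ = Eε = 113000 · -9.2904e-04 = -105 MPa.

-105 MPa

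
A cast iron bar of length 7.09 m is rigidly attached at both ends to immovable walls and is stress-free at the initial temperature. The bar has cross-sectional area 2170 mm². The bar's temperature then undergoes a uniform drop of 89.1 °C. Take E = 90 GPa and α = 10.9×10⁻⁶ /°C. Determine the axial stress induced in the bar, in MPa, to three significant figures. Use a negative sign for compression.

Free thermal expansion αLΔT = 10.9e-6 · 7090 · -89.1 = -6.886 mm.
The walls impose strain ε = −(-6.886)/7090 = 9.7119e-04; σ = Eε = 90000 · 9.7119e-04 = 87.41 MPa.

87.4 MPa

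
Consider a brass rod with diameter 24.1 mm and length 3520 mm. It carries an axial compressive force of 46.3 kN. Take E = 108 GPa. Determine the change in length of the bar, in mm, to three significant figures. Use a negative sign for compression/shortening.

-3.31 mm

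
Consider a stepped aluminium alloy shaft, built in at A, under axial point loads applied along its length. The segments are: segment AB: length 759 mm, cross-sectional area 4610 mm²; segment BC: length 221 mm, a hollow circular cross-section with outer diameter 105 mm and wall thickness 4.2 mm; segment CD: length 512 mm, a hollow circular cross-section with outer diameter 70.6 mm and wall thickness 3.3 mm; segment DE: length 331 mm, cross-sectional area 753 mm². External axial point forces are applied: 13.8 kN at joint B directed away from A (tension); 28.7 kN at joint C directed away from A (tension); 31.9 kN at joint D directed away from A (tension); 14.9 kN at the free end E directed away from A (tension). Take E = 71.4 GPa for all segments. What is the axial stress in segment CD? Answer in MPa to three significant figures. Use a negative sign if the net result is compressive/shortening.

Internal axial forces (sectioning from the free end, tension +): N_DE = 14.9 kN, N_CD = 46.8 kN, N_BC = 75.5 kN, N_AB = 89.3 kN.
A_CD = 697.7 mm².
σ_CD = N_CD/A_CD = 46800/697.7 = 67.08 MPa.

67.1 MPa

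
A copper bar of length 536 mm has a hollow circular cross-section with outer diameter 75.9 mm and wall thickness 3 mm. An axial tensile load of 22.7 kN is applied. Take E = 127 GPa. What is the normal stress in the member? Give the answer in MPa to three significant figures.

A = 687.1 mm².
σ = N/A = 22700/687.1 = 33.04 MPa.

33.0 MPa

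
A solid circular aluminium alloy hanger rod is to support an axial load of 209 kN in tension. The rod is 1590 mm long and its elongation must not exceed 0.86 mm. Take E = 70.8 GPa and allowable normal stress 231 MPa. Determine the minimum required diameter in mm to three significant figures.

83.4 mm

Required area A ≥ P/σ_allow = 209000/231 = 904.8 mm².
For a solid circular section, d ≥ √(4A/π) = 33.94 mm.
Elongation limit: A ≥ PL/(Eδ_allow) = 209000·1590/(70800·0.86) = 5458 mm² ⇒ d ≥ 83.36 mm.
The elongation limit governs.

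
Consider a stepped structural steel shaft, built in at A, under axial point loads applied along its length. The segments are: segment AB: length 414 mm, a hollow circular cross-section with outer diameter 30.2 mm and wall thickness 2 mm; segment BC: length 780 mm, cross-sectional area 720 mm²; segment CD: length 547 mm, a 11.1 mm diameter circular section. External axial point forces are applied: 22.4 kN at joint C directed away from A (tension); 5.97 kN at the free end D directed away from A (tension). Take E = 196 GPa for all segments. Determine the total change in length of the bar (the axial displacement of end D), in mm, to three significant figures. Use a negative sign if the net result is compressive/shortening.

Internal axial forces (sectioning from the free end, tension +): N_CD = 5.97 kN, N_BC = 28.37 kN, N_AB = 28.37 kN.
A_AB = 177.2 mm².
A_CD = 96.77 mm².
δ_AB = 28370·414/(177.2·196000) = 0.3382 mm
δ_BC = 28370·780/(720·196000) = 0.1568 mm
δ_CD = 5970·547/(96.77·196000) = 0.1722 mm
δ = Σδ_i = 0.6672 mm.

0.667 mm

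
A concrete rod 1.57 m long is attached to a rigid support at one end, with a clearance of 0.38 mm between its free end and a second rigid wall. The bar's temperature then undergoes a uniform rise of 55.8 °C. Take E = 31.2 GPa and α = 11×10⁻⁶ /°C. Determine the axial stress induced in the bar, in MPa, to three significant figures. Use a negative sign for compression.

Free thermal expansion αLΔT = 11e-6 · 1570 · 55.8 = 0.9637 mm.
The walls engage after the gap closes; constrained expansion = 0.9637 − 0.38 = 0.5837 mm.
The walls impose strain ε = −(0.5837)/1570 = -3.7176e-04; σ = Eε = 31200 · -3.7176e-04 = -11.6 MPa.

-11.6 MPa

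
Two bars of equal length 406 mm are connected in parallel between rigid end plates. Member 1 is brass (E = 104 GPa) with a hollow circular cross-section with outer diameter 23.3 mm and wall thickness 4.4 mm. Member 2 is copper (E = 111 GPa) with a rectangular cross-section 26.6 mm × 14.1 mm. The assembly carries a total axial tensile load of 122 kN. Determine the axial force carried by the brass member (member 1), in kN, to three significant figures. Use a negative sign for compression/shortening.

48.2 kN

A_1 = 261.3 mm².
A_2 = 375.1 mm².
Equal strain + equilibrium ⇒ each member carries load in proportion to AE: A₁E₁ = 27170000 N, A₂E₂ = 41630000 N, ΣAE = 68800000 N.
F₁ = P·A₁E₁/ΣAE = 122000·27170000/68800000 = 48180 N.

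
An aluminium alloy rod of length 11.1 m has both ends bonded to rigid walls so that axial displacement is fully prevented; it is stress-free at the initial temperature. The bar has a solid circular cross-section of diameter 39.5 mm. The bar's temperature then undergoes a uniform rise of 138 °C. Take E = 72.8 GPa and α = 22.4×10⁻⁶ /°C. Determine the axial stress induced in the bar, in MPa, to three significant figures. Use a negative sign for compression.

Free thermal expansion αLΔT = 22.4e-6 · 11100 · 138 = 34.31 mm.
The walls impose strain ε = −(34.31)/11100 = -3.0912e-03; σ = Eε = 72800 · -3.0912e-03 = -225 MPa.

-225 MPa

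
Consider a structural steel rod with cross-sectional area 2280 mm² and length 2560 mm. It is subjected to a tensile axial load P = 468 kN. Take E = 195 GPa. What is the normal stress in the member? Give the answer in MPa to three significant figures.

σ = N/A = 468000/2280 = 205.3 MPa.

205 MPa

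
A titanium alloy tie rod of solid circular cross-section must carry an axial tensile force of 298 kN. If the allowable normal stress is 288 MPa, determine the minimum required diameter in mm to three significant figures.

36.3 mm

Required area A ≥ P/σ_allow = 298000/288 = 1035 mm².
For a solid circular section, d ≥ √(4A/π) = 36.3 mm.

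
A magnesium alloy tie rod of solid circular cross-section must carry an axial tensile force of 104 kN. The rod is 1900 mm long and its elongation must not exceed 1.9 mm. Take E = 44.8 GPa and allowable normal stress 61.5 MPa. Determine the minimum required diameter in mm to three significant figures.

Required area A ≥ P/σ_allow = 104000/61.5 = 1691 mm².
For a solid circular section, d ≥ √(4A/π) = 46.4 mm.
Elongation limit: A ≥ PL/(Eδ_allow) = 104000·1900/(44800·1.9) = 2321 mm² ⇒ d ≥ 54.37 mm.
The elongation limit governs.

54.4 mm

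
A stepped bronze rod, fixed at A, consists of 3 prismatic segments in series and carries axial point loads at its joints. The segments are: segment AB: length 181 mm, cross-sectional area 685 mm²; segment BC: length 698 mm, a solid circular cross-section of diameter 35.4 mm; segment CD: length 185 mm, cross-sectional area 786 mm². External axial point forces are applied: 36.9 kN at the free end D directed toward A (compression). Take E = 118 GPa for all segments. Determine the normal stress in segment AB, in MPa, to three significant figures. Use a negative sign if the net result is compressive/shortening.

Internal axial forces (sectioning from the free end, tension +): N_CD = -36.9 kN, N_BC = -36.9 kN, N_AB = -36.9 kN.
σ_AB = N_AB/A_AB = -36900/685 = -53.87 MPa.

-53.9 MPa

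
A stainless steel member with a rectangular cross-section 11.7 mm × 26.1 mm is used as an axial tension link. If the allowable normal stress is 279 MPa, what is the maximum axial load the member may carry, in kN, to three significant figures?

A = 305.4 mm².
P_max = σ_allow · A = 279 · 305.4 = 85200 N = 85.2 kN.

85.2 kN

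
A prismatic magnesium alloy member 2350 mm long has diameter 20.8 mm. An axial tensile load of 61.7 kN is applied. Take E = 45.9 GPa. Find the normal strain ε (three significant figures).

0.00396

A = 339.8 mm².
σ = N/A = 181.6 MPa; ε = σ/E = 181.6/45900 = 3.956e-03.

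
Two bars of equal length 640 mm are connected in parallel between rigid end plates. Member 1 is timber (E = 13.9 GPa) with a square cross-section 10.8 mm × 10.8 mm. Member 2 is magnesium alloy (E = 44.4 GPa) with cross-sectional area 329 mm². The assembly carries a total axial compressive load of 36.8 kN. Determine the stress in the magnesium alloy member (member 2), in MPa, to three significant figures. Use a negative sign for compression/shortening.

A_1 = 116.6 mm².
Equal strain + equilibrium ⇒ each member carries load in proportion to AE: A₁E₁ = 1621000 N, A₂E₂ = 14610000 N, ΣAE = 16230000 N.
σ₂ = P·E₂/ΣAE = -36800·44400/16230000 = -100.7 MPa.

-101 MPa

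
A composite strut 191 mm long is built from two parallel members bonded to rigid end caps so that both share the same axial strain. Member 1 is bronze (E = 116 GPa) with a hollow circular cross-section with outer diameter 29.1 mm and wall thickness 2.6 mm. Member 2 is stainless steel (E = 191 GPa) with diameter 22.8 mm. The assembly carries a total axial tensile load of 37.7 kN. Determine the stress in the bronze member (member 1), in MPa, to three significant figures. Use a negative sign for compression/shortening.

42.4 MPa

A_1 = 216.5 mm².
A_2 = 408.3 mm².
Equal strain + equilibrium ⇒ each member carries load in proportion to AE: A₁E₁ = 25110000 N, A₂E₂ = 77980000 N, ΣAE = 103100000 N.
σ₁ = P·E₁/ΣAE = 37700·116000/103100000 = 42.42 MPa.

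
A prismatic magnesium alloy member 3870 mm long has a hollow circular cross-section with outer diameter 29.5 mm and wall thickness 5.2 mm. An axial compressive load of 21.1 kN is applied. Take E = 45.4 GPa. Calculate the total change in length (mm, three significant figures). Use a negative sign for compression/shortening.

-4.53 mm

A = 397 mm².
δ_mech = NL/(AE) = -21100·3870/(397·45400) = -4.531 mm.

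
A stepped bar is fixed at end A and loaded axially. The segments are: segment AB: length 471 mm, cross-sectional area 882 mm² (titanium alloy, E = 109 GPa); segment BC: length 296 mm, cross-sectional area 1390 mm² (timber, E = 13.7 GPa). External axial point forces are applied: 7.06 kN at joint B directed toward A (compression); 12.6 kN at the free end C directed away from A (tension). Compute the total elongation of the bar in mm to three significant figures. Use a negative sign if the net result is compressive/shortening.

0.223 mm

Internal axial forces (sectioning from the free end, tension +): N_BC = 12.6 kN, N_AB = 5.54 kN.
δ_AB = 5540·471/(882·109000) = 0.02714 mm
δ_BC = 12600·296/(1390·13700) = 0.1959 mm
δ = Σδ_i = 0.223 mm.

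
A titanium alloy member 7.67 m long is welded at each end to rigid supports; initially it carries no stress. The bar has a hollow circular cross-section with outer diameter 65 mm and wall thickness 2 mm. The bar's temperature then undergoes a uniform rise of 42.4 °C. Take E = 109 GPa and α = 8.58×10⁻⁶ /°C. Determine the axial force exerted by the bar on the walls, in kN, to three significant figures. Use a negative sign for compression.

-15.7 kN

Free thermal expansion αLΔT = 8.58e-6 · 7670 · 42.4 = 2.79 mm.
The walls impose strain ε = −(2.79)/7670 = -3.6379e-04; σ = Eε = 109000 · -3.6379e-04 = -39.65 MPa.
Wall reaction R = σ·A = -39.65·395.8 = -15700 N = -15.7 kN.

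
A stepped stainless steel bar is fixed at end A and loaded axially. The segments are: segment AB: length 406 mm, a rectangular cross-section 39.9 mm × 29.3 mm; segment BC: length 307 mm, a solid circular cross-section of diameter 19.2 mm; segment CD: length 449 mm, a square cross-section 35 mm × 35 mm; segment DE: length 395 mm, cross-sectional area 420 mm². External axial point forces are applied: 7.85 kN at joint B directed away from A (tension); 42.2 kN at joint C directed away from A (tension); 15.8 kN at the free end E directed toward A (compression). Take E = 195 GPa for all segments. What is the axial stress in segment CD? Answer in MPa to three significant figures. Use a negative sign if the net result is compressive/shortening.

-12.9 MPa

Internal axial forces (sectioning from the free end, tension +): N_DE = -15.8 kN, N_CD = -15.8 kN, N_BC = 26.4 kN, N_AB = 34.25 kN.
A_CD = 1225 mm².
σ_CD = N_CD/A_CD = -15800/1225 = -12.9 MPa.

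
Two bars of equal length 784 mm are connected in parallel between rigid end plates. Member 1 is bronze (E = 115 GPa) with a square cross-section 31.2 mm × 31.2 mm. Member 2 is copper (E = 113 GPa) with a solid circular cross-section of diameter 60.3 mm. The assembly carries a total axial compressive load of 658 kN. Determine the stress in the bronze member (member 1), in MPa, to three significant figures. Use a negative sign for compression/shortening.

A_1 = 973.4 mm².
A_2 = 2856 mm².
Equal strain + equilibrium ⇒ each member carries load in proportion to AE: A₁E₁ = 111900000 N, A₂E₂ = 322700000 N, ΣAE = 434600000 N.
σ₁ = P·E₁/ΣAE = -658000·115000/434600000 = -174.1 MPa.

-174 MPa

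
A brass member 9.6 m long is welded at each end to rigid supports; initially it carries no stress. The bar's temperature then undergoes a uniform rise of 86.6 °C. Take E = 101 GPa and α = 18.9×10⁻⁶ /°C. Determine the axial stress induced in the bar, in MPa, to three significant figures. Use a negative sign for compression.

Free thermal expansion αLΔT = 18.9e-6 · 9600 · 86.6 = 15.71 mm.
The walls impose strain ε = −(15.71)/9600 = -1.6367e-03; σ = Eε = 101000 · -1.6367e-03 = -165.3 MPa.

-165 MPa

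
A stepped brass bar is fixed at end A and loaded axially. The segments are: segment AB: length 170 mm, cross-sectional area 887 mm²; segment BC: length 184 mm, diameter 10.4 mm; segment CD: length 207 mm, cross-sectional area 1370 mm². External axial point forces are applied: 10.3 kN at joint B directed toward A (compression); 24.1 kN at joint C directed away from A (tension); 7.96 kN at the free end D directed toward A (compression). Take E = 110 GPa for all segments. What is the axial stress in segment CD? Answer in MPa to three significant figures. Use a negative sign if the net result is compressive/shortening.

-5.81 MPa

Internal axial forces (sectioning from the free end, tension +): N_CD = -7.96 kN, N_BC = 16.14 kN, N_AB = 5.84 kN.
σ_CD = N_CD/A_CD = -7960/1370 = -5.81 MPa.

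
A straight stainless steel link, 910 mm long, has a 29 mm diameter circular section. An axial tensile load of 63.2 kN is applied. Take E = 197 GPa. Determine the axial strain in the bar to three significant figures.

A = 660.5 mm².
σ = N/A = 95.68 MPa; ε = σ/E = 95.68/197000 = 4.857e-04.

4.86e-04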